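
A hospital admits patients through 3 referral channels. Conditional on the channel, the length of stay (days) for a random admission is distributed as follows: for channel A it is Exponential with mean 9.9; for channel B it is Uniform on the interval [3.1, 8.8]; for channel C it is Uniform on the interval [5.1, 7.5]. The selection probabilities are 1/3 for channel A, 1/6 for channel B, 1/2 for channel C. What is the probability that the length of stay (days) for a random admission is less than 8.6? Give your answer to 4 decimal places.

0.8543

Conditional on each channel, P(X < 8.6): A: 0.580498; B: 0.964912; C: 1.
By total probability, P(X < 8.6) = 0.333333·0.580498 + 0.166667·0.964912 + 0.5·1 = 0.854318.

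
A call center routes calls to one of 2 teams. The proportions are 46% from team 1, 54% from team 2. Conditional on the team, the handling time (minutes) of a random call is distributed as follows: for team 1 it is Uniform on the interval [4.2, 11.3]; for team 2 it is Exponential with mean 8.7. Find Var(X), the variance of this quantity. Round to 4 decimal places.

43.0292

Per component, 1: μ=7.75, E[X²]=64.2633; 2: μ=8.7, E[X²]=151.38.
E[X] = 0.46·7.75 + 0.54·8.7 = 8.263.
E[X²] = 0.46·64.2633 + 0.54·151.38 = 111.306.
Var(X) = E[X²] − (E[X])² = 111.306 − 68.2772 = 43.0292.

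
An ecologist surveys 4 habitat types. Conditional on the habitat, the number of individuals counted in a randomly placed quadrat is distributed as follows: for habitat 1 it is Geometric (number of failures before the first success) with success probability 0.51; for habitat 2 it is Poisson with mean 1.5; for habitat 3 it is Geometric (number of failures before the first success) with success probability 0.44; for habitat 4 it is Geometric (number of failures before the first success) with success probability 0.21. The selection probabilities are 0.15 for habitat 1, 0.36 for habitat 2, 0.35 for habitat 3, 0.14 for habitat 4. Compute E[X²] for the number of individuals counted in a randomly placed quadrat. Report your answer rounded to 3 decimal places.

For each component E[X²] = Var + (mean)², giving 1: 2.807; 2: 3.75; 3: 4.5124; 4: 32.0658.
Overall E[X²] = 0.15·2.807 + 0.36·3.75 + 0.35·4.5124 + 0.14·32.0658 = 7.83959.

7.840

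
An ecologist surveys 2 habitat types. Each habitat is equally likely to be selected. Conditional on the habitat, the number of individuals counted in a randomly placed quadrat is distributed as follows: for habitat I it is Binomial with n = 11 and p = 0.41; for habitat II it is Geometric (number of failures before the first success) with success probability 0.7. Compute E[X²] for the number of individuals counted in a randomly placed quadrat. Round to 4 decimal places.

For each component E[X²] = Var + (mean)², giving I: 23.001; II: 0.795918.
Overall E[X²] = 0.5·23.001 + 0.5·0.795918 = 11.8985.

11.8985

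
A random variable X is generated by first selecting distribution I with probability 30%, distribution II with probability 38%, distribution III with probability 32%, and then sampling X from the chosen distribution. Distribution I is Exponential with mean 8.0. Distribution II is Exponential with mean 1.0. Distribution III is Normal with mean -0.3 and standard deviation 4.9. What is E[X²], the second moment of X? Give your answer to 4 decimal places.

For each component E[X²] = Var + (mean)², giving I: 128; II: 2; III: 24.1.
Overall E[X²] = 0.3·128 + 0.38·2 + 0.32·24.1 = 46.872.

46.8720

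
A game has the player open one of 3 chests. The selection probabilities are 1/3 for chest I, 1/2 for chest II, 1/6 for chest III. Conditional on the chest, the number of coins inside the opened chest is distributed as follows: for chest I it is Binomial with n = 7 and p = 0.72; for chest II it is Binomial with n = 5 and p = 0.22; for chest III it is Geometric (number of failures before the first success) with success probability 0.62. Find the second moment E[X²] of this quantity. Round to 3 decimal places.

For each component E[X²] = Var + (mean)², giving I: 26.8128; II: 2.068; III: 1.3642.
Overall E[X²] = 0.333333·26.8128 + 0.5·2.068 + 0.166667·1.3642 = 10.199.

10.199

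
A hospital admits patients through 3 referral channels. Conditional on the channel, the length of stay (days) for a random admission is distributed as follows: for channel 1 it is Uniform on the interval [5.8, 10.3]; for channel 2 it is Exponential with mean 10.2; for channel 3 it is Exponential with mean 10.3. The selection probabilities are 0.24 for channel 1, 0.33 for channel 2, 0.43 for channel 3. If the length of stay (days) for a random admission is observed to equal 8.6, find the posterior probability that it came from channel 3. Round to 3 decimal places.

Likelihoods f(8.6 | ·): 1: 0.222222; 2: 0.042192; 3: 0.0421258.
Posterior ∝ prior × likelihood. Numerator for 3: 0.43·0.0421258 = 0.0181141.
Normalizing constant: 0.24·0.222222 + 0.33·0.042192 + 0.43·0.0421258 = 0.0853708.
P(3 | observation) = 0.0181141 / 0.0853708 = 0.212181.

0.212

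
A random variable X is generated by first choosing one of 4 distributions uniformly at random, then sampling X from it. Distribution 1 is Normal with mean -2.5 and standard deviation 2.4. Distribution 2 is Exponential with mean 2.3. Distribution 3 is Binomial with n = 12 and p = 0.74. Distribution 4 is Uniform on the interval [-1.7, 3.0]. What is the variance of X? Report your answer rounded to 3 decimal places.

21.064

Per component, 1: μ=-2.5, E[X²]=12.01; 2: μ=2.3, E[X²]=10.58; 3: μ=8.88, E[X²]=81.1632; 4: μ=0.65, E[X²]=2.26333.
E[X] = 0.25·-2.5 + 0.25·2.3 + 0.25·8.88 + 0.25·0.65 = 2.3325.
E[X²] = 0.25·12.01 + 0.25·10.58 + 0.25·81.1632 + 0.25·2.26333 = 26.5041.
Var(X) = E[X²] − (E[X])² = 26.5041 − 5.44056 = 21.0636.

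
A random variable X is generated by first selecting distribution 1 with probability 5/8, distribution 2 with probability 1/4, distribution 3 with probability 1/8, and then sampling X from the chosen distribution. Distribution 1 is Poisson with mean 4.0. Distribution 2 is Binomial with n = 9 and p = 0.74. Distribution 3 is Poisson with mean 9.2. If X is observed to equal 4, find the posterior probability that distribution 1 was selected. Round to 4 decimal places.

0.8906

Likelihoods P(X=4 | ·): 1: 0.195367; 2: 0.0448915; 3: 0.03016.
Posterior ∝ prior × likelihood. Numerator for 1: 0.625·0.195367 = 0.122104.
Normalizing constant: 0.625·0.195367 + 0.25·0.0448915 + 0.125·0.03016 = 0.137097.
P(1 | observation) = 0.122104 / 0.137097 = 0.890641.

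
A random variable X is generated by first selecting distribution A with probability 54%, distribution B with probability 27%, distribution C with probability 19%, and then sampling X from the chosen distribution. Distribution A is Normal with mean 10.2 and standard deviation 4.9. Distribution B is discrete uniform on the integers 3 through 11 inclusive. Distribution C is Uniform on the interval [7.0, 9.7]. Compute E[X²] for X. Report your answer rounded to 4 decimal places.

For each component E[X²] = Var + (mean)², giving A: 128.05; B: 55.6667; C: 70.33.
Overall E[X²] = 0.54·128.05 + 0.27·55.6667 + 0.19·70.33 = 97.5397.

97.5397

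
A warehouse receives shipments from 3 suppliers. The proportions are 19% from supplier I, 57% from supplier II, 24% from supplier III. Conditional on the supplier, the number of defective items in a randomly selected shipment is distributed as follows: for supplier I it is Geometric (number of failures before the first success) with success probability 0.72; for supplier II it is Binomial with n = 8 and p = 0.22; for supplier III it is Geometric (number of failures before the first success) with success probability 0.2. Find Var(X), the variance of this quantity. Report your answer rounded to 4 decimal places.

Per component, I: μ=0.388889, E[X²]=0.691358; II: μ=1.76, E[X²]=4.4704; III: μ=4, E[X²]=36.
E[X] = 0.19·0.388889 + 0.57·1.76 + 0.24·4 = 2.03709.
E[X²] = 0.19·0.691358 + 0.57·4.4704 + 0.24·36 = 11.3195.
Var(X) = E[X²] − (E[X])² = 11.3195 − 4.14973 = 7.16975.

7.1698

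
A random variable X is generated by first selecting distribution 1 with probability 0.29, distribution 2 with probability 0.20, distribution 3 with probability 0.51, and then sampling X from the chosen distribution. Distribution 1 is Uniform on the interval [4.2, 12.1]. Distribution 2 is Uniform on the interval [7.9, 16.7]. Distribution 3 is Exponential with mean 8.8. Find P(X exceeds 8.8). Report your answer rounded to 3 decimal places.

Conditional on each component, P(X > 8.8): 1: 0.417722; 2: 0.897727; 3: 0.367879.
By total probability, P(X > 8.8) = 0.29·0.417722 + 0.2·0.897727 + 0.51·0.367879 = 0.488303.

0.488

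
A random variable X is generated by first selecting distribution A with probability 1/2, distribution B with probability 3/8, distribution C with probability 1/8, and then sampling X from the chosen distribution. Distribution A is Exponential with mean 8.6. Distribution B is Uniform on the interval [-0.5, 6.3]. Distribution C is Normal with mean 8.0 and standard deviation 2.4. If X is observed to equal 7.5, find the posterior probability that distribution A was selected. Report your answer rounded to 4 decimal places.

0.5445

Likelihoods f(7.5 | ·): A: 0.0486134; B: 0; C: 0.162657.
Posterior ∝ prior × likelihood. Numerator for A: 0.5·0.0486134 = 0.0243067.
Normalizing constant: 0.5·0.0486134 + 0.375·0 + 0.125·0.162657 = 0.0446389.
P(A | observation) = 0.0243067 / 0.0446389 = 0.544519.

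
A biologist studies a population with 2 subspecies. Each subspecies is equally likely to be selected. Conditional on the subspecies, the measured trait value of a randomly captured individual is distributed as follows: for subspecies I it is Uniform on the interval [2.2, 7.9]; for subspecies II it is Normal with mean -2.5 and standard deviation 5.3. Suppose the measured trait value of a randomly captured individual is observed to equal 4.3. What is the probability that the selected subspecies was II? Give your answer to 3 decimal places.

0.159

Likelihoods f(4.3 | ·): I: 0.175439; II: 0.0330506.
Posterior ∝ prior × likelihood. Numerator for II: 0.5·0.0330506 = 0.0165253.
Normalizing constant: 0.5·0.175439 + 0.5·0.0330506 = 0.104245.
P(II | observation) = 0.0165253 / 0.104245 = 0.158524.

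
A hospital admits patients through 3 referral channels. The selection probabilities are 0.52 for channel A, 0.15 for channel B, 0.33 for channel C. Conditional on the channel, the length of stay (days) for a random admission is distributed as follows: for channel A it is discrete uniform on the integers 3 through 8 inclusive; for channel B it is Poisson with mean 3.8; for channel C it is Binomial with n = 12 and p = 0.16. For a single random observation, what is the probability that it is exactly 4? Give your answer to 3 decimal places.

Conditional on each channel, P(X = 4): A: 0.166667; B: 0.194359; C: 0.0804117.
By total probability, P(X = 4) = 0.52·0.166667 + 0.15·0.194359 + 0.33·0.0804117 = 0.142356.

0.142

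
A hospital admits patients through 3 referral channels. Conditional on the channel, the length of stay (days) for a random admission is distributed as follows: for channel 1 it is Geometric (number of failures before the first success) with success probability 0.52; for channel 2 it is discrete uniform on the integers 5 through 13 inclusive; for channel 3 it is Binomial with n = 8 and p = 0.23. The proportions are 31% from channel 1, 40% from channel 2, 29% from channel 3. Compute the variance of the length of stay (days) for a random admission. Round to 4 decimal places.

Per component, 1: μ=0.923077, E[X²]=2.62722; 2: μ=9, E[X²]=87.6667; 3: μ=1.84, E[X²]=4.8024.
E[X] = 0.31·0.923077 + 0.4·9 + 0.29·1.84 = 4.41975.
E[X²] = 0.31·2.62722 + 0.4·87.6667 + 0.29·4.8024 = 37.2738.
Var(X) = E[X²] − (E[X])² = 37.2738 − 19.5342 = 17.7396.

17.7396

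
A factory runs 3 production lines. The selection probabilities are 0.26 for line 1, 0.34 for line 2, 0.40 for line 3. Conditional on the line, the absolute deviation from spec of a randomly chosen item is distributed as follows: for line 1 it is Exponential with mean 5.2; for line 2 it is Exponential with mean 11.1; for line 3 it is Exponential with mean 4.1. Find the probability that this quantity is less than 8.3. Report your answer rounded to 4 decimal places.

0.7335

Conditional on each line, P(X < 8.3): 1: 0.797325; 2: 0.526568; 3: 0.867926.
By total probability, P(X < 8.3) = 0.26·0.797325 + 0.34·0.526568 + 0.4·0.867926 = 0.733508.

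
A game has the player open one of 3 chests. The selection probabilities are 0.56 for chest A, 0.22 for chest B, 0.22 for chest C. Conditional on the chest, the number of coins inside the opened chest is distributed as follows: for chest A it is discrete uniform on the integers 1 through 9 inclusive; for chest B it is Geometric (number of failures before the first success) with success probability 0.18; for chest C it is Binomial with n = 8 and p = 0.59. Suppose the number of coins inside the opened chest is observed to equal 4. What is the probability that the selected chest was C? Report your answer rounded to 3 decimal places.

Likelihoods P(X=4 | ·): A: 0.111111; B: 0.0813819; C: 0.239685.
Posterior ∝ prior × likelihood. Numerator for C: 0.22·0.239685 = 0.0527308.
Normalizing constant: 0.56·0.111111 + 0.22·0.0813819 + 0.22·0.239685 = 0.132857.
P(C | observation) = 0.0527308 / 0.132857 = 0.396899.

0.397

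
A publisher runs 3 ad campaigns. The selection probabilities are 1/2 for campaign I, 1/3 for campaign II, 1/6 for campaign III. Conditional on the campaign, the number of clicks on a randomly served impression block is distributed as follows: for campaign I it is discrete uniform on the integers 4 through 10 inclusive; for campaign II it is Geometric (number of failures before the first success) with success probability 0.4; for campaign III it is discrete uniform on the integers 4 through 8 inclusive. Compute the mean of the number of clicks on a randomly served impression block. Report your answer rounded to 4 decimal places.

5.0000

Component means — I: 7; II: 1.5; III: 6.
E[X] = 0.5·7 + 0.333333·1.5 + 0.166667·6 = 5.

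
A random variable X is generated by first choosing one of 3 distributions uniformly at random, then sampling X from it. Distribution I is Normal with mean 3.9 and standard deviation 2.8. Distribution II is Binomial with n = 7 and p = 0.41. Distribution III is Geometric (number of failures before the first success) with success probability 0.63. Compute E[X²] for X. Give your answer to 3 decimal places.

For each component E[X²] = Var + (mean)², giving I: 23.05; II: 9.9302; III: 1.27715.
Overall E[X²] = 0.333333·23.05 + 0.333333·9.9302 + 0.333333·1.27715 = 11.4191.

11.419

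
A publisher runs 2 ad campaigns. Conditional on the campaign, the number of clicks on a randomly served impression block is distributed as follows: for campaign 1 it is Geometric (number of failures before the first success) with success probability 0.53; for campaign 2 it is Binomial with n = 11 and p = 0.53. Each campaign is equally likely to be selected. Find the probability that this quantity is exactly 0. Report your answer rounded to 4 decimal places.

Conditional on each campaign, P(X = 0): 1: 0.53; 2: 0.000247216.
By total probability, P(X = 0) = 0.5·0.53 + 0.5·0.000247216 = 0.265124.

0.2651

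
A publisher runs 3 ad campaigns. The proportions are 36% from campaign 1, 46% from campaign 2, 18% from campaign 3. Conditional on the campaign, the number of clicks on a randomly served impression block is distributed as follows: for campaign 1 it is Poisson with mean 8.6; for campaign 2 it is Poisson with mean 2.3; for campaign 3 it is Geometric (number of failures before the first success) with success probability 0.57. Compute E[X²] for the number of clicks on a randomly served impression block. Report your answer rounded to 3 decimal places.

For each component E[X²] = Var + (mean)², giving 1: 82.56; 2: 7.59; 3: 1.89258.
Overall E[X²] = 0.36·82.56 + 0.46·7.59 + 0.18·1.89258 = 33.5537.

33.554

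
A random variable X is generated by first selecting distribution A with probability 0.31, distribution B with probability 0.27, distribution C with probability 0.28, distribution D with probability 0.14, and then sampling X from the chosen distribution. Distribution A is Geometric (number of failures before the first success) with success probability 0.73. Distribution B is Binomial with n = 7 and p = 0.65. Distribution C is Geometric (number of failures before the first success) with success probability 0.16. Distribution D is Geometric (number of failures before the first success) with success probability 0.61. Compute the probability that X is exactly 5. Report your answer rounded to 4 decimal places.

Conditional on each component, P(X = 5): A: 0.00104747; B: 0.298485; C: 0.0669139; D: 0.00550368.
By total probability, P(X = 5) = 0.31·0.00104747 + 0.27·0.298485 + 0.28·0.0669139 + 0.14·0.00550368 = 0.100422.

0.1004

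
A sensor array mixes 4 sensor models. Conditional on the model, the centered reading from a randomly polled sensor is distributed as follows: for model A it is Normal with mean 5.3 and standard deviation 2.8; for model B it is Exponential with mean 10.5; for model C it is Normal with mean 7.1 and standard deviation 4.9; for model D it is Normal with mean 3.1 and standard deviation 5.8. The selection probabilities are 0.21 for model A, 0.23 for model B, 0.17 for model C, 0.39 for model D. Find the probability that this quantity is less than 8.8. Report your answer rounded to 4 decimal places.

0.7529

Conditional on each model, P(X < 8.8): A: 0.89435; B: 0.567466; C: 0.635681; D: 0.837137.
By total probability, P(X < 8.8) = 0.21·0.89435 + 0.23·0.567466 + 0.17·0.635681 + 0.39·0.837137 = 0.75288.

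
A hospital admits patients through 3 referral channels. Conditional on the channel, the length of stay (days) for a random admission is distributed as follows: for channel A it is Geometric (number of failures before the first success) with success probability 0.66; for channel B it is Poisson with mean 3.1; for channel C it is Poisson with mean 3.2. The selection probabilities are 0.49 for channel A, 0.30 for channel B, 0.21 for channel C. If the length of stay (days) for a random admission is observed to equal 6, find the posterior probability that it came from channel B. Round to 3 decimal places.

0.557

Likelihoods P(X=6 | ·): A: 0.00101957; B: 0.0555296; C: 0.060789.
Posterior ∝ prior × likelihood. Numerator for B: 0.3·0.0555296 = 0.0166589.
Normalizing constant: 0.49·0.00101957 + 0.3·0.0555296 + 0.21·0.060789 = 0.0299242.
P(B | observation) = 0.0166589 / 0.0299242 = 0.556703.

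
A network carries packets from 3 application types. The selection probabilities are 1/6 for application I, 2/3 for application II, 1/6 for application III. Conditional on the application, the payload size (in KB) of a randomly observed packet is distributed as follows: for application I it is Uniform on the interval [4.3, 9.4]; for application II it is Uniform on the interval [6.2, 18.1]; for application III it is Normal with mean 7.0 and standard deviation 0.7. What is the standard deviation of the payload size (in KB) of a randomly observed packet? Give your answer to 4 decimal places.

3.7919

Per component, I: μ=6.85, E[X²]=49.09; II: μ=12.15, E[X²]=159.423; III: μ=7, E[X²]=49.49.
E[X] = 0.166667·6.85 + 0.666667·12.15 + 0.166667·7 = 10.4083.
E[X²] = 0.166667·49.09 + 0.666667·159.423 + 0.166667·49.49 = 122.712.
Var(X) = E[X²] − (E[X])² = 122.712 − 108.333 = 14.3788.
SD(X) = √14.3788 = 3.79194.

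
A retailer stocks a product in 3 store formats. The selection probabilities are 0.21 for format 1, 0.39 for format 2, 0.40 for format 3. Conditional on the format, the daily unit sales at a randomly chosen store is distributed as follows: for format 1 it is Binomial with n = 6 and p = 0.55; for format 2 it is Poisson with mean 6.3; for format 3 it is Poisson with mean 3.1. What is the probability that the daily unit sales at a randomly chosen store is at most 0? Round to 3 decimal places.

Conditional on each format, P(X ≤ 0): 1: 0.00830377; 2: 0.0018363; 3: 0.0450492.
By total probability, P(X ≤ 0) = 0.21·0.00830377 + 0.39·0.0018363 + 0.4·0.0450492 = 0.0204796.

0.020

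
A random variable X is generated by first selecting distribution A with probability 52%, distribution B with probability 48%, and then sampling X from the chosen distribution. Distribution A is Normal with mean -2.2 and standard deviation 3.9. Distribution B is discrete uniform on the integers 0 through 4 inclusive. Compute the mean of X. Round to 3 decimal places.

Component means — A: -2.2; B: 2.
E[X] = 0.52·-2.2 + 0.48·2 = -0.184.

-0.184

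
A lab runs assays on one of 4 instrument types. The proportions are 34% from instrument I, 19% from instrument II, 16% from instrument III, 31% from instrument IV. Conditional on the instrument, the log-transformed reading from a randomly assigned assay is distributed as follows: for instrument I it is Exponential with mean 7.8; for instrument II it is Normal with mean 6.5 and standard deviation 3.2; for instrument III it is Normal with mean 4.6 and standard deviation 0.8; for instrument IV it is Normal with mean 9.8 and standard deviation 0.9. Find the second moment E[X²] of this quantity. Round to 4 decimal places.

84.8558

For each component E[X²] = Var + (mean)², giving I: 121.68; II: 52.49; III: 21.8; IV: 96.85.
Overall E[X²] = 0.34·121.68 + 0.19·52.49 + 0.16·21.8 + 0.31·96.85 = 84.8558.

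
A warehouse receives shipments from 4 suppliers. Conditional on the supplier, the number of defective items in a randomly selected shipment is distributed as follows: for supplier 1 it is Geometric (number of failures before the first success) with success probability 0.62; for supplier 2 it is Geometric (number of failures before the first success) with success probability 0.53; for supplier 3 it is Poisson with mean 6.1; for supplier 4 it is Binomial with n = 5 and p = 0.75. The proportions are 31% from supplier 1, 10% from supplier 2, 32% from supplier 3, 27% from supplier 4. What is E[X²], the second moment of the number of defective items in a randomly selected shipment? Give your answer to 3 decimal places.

For each component E[X²] = Var + (mean)², giving 1: 1.3642; 2: 2.45959; 3: 43.31; 4: 15.
Overall E[X²] = 0.31·1.3642 + 0.1·2.45959 + 0.32·43.31 + 0.27·15 = 18.5781.

18.578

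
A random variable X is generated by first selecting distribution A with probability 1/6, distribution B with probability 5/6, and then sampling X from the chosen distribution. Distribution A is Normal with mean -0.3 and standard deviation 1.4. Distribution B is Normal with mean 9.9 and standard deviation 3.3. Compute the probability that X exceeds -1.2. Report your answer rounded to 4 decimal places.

0.9563

Conditional on each component, P(X > -1.2): A: 0.739842; B: 0.999615.
By total probability, P(X > -1.2) = 0.166667·0.739842 + 0.833333·0.999615 = 0.95632.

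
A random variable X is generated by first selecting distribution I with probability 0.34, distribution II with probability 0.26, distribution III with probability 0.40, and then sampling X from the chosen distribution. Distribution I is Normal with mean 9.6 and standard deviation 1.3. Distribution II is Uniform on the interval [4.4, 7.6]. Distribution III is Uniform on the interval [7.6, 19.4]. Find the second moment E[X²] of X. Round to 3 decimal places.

119.032

For each component E[X²] = Var + (mean)², giving I: 93.85; II: 36.8533; III: 193.853.
Overall E[X²] = 0.34·93.85 + 0.26·36.8533 + 0.4·193.853 = 119.032.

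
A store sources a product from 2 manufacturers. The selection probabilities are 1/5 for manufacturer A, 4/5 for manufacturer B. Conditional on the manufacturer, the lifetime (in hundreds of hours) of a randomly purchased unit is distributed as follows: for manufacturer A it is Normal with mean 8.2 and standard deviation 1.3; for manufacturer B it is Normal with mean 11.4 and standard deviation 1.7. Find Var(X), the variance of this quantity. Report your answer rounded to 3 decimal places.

Per component, A: μ=8.2, E[X²]=68.93; B: μ=11.4, E[X²]=132.85.
E[X] = 0.2·8.2 + 0.8·11.4 = 10.76.
E[X²] = 0.2·68.93 + 0.8·132.85 = 120.066.
Var(X) = E[X²] − (E[X])² = 120.066 − 115.778 = 4.2884.

4.288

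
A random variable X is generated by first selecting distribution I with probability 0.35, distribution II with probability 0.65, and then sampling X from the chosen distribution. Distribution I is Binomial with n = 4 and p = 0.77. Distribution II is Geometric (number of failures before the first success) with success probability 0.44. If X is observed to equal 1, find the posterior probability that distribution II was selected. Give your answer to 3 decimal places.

0.924

Likelihoods P(X=1 | ·): I: 0.0374744; II: 0.2464.
Posterior ∝ prior × likelihood. Numerator for II: 0.65·0.2464 = 0.16016.
Normalizing constant: 0.35·0.0374744 + 0.65·0.2464 = 0.173276.
P(II | observation) = 0.16016 / 0.173276 = 0.924306.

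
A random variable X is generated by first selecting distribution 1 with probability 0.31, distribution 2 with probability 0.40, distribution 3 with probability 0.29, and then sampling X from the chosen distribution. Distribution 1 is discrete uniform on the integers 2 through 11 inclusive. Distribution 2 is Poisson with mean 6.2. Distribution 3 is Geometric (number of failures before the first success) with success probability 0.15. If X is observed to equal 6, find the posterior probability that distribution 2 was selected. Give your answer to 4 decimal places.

Likelihoods P(X=6 | ·): 1: 0.1; 2: 0.1601; 3: 0.0565724.
Posterior ∝ prior × likelihood. Numerator for 2: 0.4·0.1601 = 0.0640401.
Normalizing constant: 0.31·0.1 + 0.4·0.1601 + 0.29·0.0565724 = 0.111446.
P(2 | observation) = 0.0640401 / 0.111446 = 0.574628.

0.5746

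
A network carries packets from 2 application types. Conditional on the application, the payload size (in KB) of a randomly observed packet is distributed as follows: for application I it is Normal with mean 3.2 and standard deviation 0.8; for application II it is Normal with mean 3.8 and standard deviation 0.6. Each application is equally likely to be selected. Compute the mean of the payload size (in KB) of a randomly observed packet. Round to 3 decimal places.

Component means — I: 3.2; II: 3.8.
E[X] = 0.5·3.2 + 0.5·3.8 = 3.5.

3.500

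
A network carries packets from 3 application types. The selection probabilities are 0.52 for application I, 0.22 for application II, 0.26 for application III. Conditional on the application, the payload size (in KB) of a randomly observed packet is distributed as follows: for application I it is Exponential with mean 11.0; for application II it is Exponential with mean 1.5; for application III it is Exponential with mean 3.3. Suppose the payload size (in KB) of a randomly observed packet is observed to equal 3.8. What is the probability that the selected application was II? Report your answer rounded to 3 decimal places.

Likelihoods f(3.8 | ·): I: 0.0643544; II: 0.0529293; III: 0.0958053.
Posterior ∝ prior × likelihood. Numerator for II: 0.22·0.0529293 = 0.0116444.
Normalizing constant: 0.52·0.0643544 + 0.22·0.0529293 + 0.26·0.0958053 = 0.0700181.
P(II | observation) = 0.0116444 / 0.0700181 = 0.166306.

0.166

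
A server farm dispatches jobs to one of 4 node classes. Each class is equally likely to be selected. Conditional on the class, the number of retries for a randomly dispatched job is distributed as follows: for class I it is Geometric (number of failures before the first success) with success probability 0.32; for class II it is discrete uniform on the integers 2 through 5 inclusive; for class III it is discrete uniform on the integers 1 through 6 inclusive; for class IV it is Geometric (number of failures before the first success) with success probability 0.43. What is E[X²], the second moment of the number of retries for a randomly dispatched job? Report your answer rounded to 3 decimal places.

11.166

For each component E[X²] = Var + (mean)², giving I: 11.1562; II: 13.5; III: 15.1667; IV: 4.83991.
Overall E[X²] = 0.25·11.1562 + 0.25·13.5 + 0.25·15.1667 + 0.25·4.83991 = 11.1657.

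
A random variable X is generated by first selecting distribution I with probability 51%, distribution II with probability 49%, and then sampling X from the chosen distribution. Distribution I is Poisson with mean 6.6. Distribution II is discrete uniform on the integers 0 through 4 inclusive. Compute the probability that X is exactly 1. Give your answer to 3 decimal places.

Conditional on each component, P(X = 1): I: 0.00897843; II: 0.2.
By total probability, P(X = 1) = 0.51·0.00897843 + 0.49·0.2 = 0.102579.

0.103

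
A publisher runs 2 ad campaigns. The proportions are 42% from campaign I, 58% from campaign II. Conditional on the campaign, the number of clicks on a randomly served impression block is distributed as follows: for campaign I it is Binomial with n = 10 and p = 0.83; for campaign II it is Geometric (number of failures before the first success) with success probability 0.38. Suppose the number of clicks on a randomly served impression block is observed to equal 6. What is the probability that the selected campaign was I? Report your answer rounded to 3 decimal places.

0.658

Likelihoods P(X=6 | ·): I: 0.0573434; II: 0.0215841.
Posterior ∝ prior × likelihood. Numerator for I: 0.42·0.0573434 = 0.0240842.
Normalizing constant: 0.42·0.0573434 + 0.58·0.0215841 = 0.036603.
P(I | observation) = 0.0240842 / 0.036603 = 0.657985.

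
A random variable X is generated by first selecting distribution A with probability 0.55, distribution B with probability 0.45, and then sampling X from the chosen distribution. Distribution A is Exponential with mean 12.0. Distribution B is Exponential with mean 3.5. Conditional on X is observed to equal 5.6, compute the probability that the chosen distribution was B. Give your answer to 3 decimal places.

Likelihoods f(5.6 | ·): A: 0.0522574; B: 0.0576847.
Posterior ∝ prior × likelihood. Numerator for B: 0.45·0.0576847 = 0.0259581.
Normalizing constant: 0.55·0.0522574 + 0.45·0.0576847 = 0.0546997.
P(B | observation) = 0.0259581 / 0.0546997 = 0.474557.

0.475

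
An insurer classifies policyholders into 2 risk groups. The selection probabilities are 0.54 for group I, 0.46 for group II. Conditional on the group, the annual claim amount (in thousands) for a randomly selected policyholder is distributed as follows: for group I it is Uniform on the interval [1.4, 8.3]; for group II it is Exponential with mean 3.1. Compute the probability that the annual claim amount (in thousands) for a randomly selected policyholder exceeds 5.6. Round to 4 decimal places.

Conditional on each group, P(X > 5.6): I: 0.391304; II: 0.164236.
By total probability, P(X > 5.6) = 0.54·0.391304 + 0.46·0.164236 = 0.286853.

0.2869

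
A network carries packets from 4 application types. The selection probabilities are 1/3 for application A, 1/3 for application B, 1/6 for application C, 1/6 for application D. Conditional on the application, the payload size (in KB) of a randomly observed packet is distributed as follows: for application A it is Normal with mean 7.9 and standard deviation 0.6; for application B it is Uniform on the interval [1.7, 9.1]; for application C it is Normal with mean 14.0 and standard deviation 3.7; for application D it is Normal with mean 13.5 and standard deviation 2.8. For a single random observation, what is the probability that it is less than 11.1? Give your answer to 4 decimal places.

Conditional on each application, P(X < 11.1): A: 1; B: 1; C: 0.216583; D: 0.195683.
By total probability, P(X < 11.1) = 0.333333·1 + 0.333333·1 + 0.166667·0.216583 + 0.166667·0.195683 = 0.735378.

0.7354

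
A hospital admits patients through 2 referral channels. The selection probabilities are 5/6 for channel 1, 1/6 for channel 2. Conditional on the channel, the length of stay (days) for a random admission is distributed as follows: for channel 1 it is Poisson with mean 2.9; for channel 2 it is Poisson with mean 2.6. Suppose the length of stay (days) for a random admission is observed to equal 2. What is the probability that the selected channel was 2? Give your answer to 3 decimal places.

Likelihoods P(X=2 | ·): 1: 0.231373; 2: 0.251045.
Posterior ∝ prior × likelihood. Numerator for 2: 0.166667·0.251045 = 0.0418408.
Normalizing constant: 0.833333·0.231373 + 0.166667·0.251045 = 0.234651.
P(2 | observation) = 0.0418408 / 0.234651 = 0.17831.

0.178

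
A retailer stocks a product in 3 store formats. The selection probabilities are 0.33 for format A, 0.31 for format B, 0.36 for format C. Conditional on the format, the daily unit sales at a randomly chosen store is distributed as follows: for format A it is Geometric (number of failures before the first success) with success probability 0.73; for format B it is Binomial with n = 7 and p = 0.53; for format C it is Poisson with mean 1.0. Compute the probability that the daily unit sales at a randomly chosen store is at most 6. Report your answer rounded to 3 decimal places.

Conditional on each format, P(X ≤ 6): A: 0.999895; B: 0.988253; C: 0.999917.
By total probability, P(X ≤ 6) = 0.33·0.999895 + 0.31·0.988253 + 0.36·0.999917 = 0.996294.

0.996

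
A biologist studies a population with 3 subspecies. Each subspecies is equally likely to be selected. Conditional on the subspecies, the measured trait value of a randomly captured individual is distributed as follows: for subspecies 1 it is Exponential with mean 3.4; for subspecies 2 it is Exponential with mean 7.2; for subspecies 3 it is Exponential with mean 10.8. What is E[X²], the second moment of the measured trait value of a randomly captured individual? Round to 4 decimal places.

120.0267

For each component E[X²] = Var + (mean)², giving 1: 23.12; 2: 103.68; 3: 233.28.
Overall E[X²] = 0.333333·23.12 + 0.333333·103.68 + 0.333333·233.28 = 120.027.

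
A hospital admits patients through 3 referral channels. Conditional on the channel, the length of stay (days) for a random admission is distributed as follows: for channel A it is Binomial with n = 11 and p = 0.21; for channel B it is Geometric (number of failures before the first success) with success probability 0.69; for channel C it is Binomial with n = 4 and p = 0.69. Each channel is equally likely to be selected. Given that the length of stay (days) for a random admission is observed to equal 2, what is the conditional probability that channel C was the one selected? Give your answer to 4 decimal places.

Likelihoods P(X=2 | ·): A: 0.2907; B: 0.066309; C: 0.274519.
Posterior ∝ prior × likelihood. Numerator for C: 0.333333·0.274519 = 0.0915064.
Normalizing constant: 0.333333·0.2907 + 0.333333·0.066309 + 0.333333·0.274519 = 0.210509.
P(C | observation) = 0.0915064 / 0.210509 = 0.43469.

0.4347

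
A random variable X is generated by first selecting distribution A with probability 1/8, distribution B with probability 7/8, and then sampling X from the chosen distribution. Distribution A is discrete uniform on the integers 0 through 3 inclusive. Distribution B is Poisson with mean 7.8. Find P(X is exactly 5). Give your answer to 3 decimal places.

0.086

Conditional on each component, P(X = 5): A: 0; B: 0.0985814.
By total probability, P(X = 5) = 0.125·0 + 0.875·0.0985814 = 0.0862587.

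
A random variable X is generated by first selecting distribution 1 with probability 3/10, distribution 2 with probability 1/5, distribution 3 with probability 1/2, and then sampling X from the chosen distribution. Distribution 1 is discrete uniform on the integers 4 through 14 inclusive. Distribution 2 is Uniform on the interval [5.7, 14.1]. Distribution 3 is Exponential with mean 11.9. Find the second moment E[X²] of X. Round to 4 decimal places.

For each component E[X²] = Var + (mean)², giving 1: 91; 2: 103.89; 3: 283.22.
Overall E[X²] = 0.3·91 + 0.2·103.89 + 0.5·283.22 = 189.688.

189.6880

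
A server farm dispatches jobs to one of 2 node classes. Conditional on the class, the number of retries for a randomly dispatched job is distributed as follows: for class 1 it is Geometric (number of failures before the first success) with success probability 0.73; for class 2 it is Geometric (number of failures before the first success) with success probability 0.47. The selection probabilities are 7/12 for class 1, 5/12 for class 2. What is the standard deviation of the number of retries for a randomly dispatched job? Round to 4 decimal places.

Per component, 1: μ=0.369863, E[X²]=0.64346; 2: μ=1.12766, E[X²]=3.67089.
E[X] = 0.583333·0.369863 + 0.416667·1.12766 = 0.685612.
E[X²] = 0.583333·0.64346 + 0.416667·3.67089 = 1.90489.
Var(X) = E[X²] − (E[X])² = 1.90489 − 0.470063 = 1.43483.
SD(X) = √1.43483 = 1.19784.

1.1978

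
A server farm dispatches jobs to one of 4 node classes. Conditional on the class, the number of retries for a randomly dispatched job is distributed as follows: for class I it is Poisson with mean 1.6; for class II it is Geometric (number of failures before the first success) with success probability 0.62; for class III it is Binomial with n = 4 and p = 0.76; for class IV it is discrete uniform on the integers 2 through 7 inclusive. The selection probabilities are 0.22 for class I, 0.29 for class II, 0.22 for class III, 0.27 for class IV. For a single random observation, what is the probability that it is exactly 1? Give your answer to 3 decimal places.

Conditional on each class, P(X = 1): I: 0.323034; II: 0.2356; III: 0.042025; IV: 0.
By total probability, P(X = 1) = 0.22·0.323034 + 0.29·0.2356 + 0.22·0.042025 + 0.27·0 = 0.148637.

0.149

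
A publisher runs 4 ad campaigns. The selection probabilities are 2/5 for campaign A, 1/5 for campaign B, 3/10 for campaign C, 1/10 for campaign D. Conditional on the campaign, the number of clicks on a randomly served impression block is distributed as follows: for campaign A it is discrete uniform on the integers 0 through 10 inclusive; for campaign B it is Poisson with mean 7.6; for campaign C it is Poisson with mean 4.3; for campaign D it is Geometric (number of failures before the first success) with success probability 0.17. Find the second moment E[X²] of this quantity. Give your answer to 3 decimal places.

39.165

For each component E[X²] = Var + (mean)², giving A: 35; B: 65.36; C: 22.79; D: 52.5571.
Overall E[X²] = 0.4·35 + 0.2·65.36 + 0.3·22.79 + 0.1·52.5571 = 39.1647.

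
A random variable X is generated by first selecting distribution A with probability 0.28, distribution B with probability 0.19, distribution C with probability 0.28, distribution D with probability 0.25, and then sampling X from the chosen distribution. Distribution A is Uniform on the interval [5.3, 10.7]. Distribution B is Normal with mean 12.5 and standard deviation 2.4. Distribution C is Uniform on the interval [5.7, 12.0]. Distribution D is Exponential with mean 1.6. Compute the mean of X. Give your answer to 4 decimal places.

7.4930

Component means — A: 8; B: 12.5; C: 8.85; D: 1.6.
E[X] = 0.28·8 + 0.19·12.5 + 0.28·8.85 + 0.25·1.6 = 7.493.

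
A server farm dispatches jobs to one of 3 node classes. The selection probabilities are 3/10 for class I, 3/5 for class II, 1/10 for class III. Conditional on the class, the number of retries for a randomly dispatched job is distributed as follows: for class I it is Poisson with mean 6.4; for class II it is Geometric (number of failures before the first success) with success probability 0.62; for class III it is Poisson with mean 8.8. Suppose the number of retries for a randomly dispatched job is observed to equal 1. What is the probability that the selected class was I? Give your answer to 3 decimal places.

Likelihoods P(X=1 | ·): I: 0.010634; II: 0.2356; III: 0.00132645.
Posterior ∝ prior × likelihood. Numerator for I: 0.3·0.010634 = 0.00319019.
Normalizing constant: 0.3·0.010634 + 0.6·0.2356 + 0.1·0.00132645 = 0.144683.
P(I | observation) = 0.00319019 / 0.144683 = 0.0220495.

0.022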